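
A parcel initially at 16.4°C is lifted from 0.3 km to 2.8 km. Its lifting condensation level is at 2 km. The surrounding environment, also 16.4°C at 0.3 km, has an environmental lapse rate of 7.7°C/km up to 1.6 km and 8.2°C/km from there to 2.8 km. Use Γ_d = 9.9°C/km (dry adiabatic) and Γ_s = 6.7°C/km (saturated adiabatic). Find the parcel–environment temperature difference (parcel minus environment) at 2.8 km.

-2.34°C (parcel cooler than environment)

Parcel:
  From 300 m to 2000 m (dry): cools by 9.9 × 1.7 = 16.83°C, giving -0.43°C.
  From 2000 m to 2800 m (saturated): cools by 6.7 × 0.8 = 5.36°C, giving -5.79°C.
Environment:
  From 300 m to 1600 m (environment, lower layer): cools by 7.7 × 1.3 = 10.01°C, giving 6.39°C.
  From 1600 m to 2800 m (environment, upper layer): cools by 8.2 × 1.2 = 9.84°C, giving -3.45°C.
T_parcel − T_env = -5.79 − (-3.45) = -2.34°C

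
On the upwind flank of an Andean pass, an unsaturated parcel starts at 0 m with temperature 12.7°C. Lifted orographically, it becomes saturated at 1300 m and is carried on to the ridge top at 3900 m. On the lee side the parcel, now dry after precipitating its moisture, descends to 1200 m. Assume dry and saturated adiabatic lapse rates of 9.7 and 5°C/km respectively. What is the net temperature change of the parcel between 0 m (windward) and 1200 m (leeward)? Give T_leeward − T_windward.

Dry to 1300 m: -9.7 × 1.3 km = -12.61°C, so T = 0.09°C.
Saturated to 3900 m: -5 × 2.6 km = -13°C, so T = -12.91°C.
Dry descent to 1200 m: +9.7 × 2.7 km = +26.19°C, so T = 13.28°C.
Net change vs windward start: 13.28 − 12.7 = +0.58°C

+0.58°C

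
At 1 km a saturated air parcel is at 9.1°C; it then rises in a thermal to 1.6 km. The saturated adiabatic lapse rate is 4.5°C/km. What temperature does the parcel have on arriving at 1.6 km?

1000 → 1600 m (saturated adiabatic, 4.5°C/km): ΔT = -4.5 × 0.6 = -2.7°C → T = 6.4°C

6.4°C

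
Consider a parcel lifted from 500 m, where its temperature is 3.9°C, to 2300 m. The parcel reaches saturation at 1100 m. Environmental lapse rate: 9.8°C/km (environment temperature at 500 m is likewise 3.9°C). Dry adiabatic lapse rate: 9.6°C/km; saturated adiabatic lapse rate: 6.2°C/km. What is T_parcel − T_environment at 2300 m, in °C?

+4.44°C (parcel warmer than environment)

Parcel:
  500–1100 m, dry: Δz = 0.6 km ⇒ ΔT = -5.76°C; T = -1.86°C
  1100–2300 m, saturated: Δz = 1.2 km ⇒ ΔT = -7.44°C; T = -9.3°C
Environment:
  500–2300 m, environment: Δz = 1.8 km ⇒ ΔT = -17.64°C; T = -13.74°C
T_parcel − T_env = -9.3 − (-13.74) = +4.44°C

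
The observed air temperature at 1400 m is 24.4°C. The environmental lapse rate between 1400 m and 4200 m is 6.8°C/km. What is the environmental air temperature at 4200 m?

5.36°C

Environmental to 4200 m: -6.8 × 2.8 km = -19.04°C, so T = 5.36°C.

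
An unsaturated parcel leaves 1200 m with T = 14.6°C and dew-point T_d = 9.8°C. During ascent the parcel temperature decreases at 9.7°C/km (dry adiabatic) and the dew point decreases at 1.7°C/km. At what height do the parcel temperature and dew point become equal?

T and T_d converge at 9.7 − 1.7 = 8°C per km
Height above start = (14.6 − 9.8) / 8 = 0.6 km
LCL altitude = 1200 m + 600 m = 1800 m

1800 m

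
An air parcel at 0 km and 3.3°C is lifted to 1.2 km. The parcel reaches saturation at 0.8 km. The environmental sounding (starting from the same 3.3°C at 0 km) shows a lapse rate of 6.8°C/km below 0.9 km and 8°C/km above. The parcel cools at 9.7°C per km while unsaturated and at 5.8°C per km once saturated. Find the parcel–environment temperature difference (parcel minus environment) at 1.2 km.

Parcel:
  From 0 m to 800 m (dry): cools by 9.7 × 0.8 = 7.76°C, giving -4.46°C.
  From 800 m to 1200 m (saturated): cools by 5.8 × 0.4 = 2.32°C, giving -6.78°C.
Environment:
  From 0 m to 900 m (environment, lower layer): cools by 6.8 × 0.9 = 6.12°C, giving -2.82°C.
  From 900 m to 1200 m (environment, upper layer): cools by 8 × 0.3 = 2.4°C, giving -5.22°C.
T_parcel − T_env = -6.78 − (-5.22) = -1.56°C

-1.56°C (parcel cooler than environment)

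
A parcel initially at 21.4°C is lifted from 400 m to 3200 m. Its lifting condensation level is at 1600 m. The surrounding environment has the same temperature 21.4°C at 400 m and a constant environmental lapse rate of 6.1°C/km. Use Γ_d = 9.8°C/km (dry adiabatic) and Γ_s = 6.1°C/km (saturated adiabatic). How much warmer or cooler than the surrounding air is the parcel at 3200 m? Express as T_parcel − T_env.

-4.44°C (parcel cooler than environment)

Parcel:
  Dry to 1600 m: -9.8 × 1.2 km = -11.76°C, so T = 9.64°C.
  Saturated to 3200 m: -6.1 × 1.6 km = -9.76°C, so T = -0.12°C.
Environment:
  Environment to 3200 m: -6.1 × 2.8 km = -17.08°C, so T = 4.32°C.
T_parcel − T_env = -0.12 − 4.32 = -4.44°C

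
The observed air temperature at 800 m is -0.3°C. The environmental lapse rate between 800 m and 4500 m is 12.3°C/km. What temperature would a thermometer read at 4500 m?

Environmental to 4500 m: -12.3 × 3.7 km = -45.51°C, so T = -45.81°C.

-45.81°C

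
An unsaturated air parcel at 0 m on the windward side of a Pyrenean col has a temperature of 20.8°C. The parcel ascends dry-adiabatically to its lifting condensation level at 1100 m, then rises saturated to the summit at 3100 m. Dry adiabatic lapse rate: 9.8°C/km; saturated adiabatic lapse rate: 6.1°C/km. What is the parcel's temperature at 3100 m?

-2.18°C

0 → 1100 m (dry, 9.8°C/km): ΔT = -9.8 × 1.1 = -10.78°C → T = 10.02°C
1100 → 3100 m (saturated, 6.1°C/km): ΔT = -6.1 × 2 = -12.2°C → T = -2.18°C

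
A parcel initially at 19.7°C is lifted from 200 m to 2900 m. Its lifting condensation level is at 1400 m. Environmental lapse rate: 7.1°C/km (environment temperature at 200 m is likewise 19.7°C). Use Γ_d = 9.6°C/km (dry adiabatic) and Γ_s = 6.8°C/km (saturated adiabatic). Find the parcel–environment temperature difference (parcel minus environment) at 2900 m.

Parcel:
  200 → 1400 m (dry, 9.6°C/km): ΔT = -9.6 × 1.2 = -11.52°C → T = 8.18°C
  1400 → 2900 m (saturated, 6.8°C/km): ΔT = -6.8 × 1.5 = -10.2°C → T = -2.02°C
Environment:
  200 → 2900 m (environment, 7.1°C/km): ΔT = -7.1 × 2.7 = -19.17°C → T = 0.53°C
T_parcel − T_env = -2.02 − 0.53 = -2.55°C

-2.55°C (parcel cooler than environment)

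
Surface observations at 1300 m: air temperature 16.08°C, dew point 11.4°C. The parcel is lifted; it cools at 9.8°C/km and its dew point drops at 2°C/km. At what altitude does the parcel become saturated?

T and T_d converge at 9.8 − 2 = 7.8°C per km
Height above start = (16.08 − 11.4) / 7.8 = 0.6 km
LCL altitude = 1300 m + 600 m = 1900 m

1900 m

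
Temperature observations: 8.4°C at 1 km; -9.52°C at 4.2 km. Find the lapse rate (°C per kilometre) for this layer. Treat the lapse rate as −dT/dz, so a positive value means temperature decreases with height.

Γ = −ΔT/Δz = (8.4 − (-9.52)) / (4200 − 1000) m
  = 17.92°C / 3.2 km = 5.6°C/km

5.6°C/km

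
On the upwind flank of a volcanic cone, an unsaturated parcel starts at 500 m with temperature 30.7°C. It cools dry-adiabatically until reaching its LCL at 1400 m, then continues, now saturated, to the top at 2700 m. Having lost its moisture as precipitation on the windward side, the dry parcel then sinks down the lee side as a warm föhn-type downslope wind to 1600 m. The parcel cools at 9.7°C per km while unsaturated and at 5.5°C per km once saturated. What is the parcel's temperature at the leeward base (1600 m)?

500 → 1400 m (dry, 9.7°C/km): ΔT = -9.7 × 0.9 = -8.73°C → T = 21.97°C
1400 → 2700 m (saturated, 5.5°C/km): ΔT = -5.5 × 1.3 = -7.15°C → T = 14.82°C
2700 → 1600 m (dry descent, 9.7°C/km): ΔT = +9.7 × 1.1 = +10.67°C → T = 25.49°C

25.49°C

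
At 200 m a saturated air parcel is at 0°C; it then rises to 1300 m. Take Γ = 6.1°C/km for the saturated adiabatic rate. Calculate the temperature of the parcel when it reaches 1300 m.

-6.71°C

Saturated adiabatic to 1300 m: -6.1 × 1.1 km = -6.71°C, so T = -6.71°C.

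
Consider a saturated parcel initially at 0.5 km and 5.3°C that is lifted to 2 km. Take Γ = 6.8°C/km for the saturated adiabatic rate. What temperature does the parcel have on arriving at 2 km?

500 → 2000 m (saturated adiabatic, 6.8°C/km): ΔT = -6.8 × 1.5 = -10.2°C → T = -4.9°C

-4.9°C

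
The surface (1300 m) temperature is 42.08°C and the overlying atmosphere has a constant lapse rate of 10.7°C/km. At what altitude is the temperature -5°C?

Height above start = (42.08 − (-5)) / 10.7 = 4.4 km
Altitude = 1300 m + 4400 m = 5700 m

5700 m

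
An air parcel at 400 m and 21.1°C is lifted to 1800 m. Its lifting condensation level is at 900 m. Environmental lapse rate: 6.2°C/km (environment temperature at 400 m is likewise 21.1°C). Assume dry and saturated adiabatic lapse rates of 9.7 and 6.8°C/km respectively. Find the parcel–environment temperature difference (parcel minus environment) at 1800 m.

Parcel:
  Dry to 900 m: -9.7 × 0.5 km = -4.85°C, so T = 16.25°C.
  Saturated to 1800 m: -6.8 × 0.9 km = -6.12°C, so T = 10.13°C.
Environment:
  Environment to 1800 m: -6.2 × 1.4 km = -8.68°C, so T = 12.42°C.
T_parcel − T_env = 10.13 − 12.42 = -2.29°C

-2.29°C (parcel cooler than environment)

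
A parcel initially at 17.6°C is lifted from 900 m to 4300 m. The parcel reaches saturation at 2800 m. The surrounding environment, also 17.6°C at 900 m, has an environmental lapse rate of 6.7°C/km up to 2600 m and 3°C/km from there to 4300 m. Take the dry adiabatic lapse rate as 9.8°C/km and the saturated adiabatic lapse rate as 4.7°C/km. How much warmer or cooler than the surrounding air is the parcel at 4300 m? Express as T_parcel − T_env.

Parcel:
  900–2800 m, dry: Δz = 1.9 km ⇒ ΔT = -18.62°C; T = -1.02°C
  2800–4300 m, saturated: Δz = 1.5 km ⇒ ΔT = -7.05°C; T = -8.07°C
Environment:
  900–2600 m, environment, lower layer: Δz = 1.7 km ⇒ ΔT = -11.39°C; T = 6.21°C
  2600–4300 m, environment, upper layer: Δz = 1.7 km ⇒ ΔT = -5.1°C; T = 1.11°C
T_parcel − T_env = -8.07 − 1.11 = -9.18°C

-9.18°C (parcel cooler than environment)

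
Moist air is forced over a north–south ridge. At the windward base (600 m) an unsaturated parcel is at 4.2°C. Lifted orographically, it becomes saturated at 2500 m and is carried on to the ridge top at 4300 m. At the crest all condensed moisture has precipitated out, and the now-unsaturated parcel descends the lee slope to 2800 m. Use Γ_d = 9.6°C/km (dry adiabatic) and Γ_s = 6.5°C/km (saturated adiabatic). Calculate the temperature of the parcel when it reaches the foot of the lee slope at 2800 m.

From 600 m to 2500 m (dry): cools by 9.6 × 1.9 = 18.24°C, giving -14.04°C.
From 2500 m to 4300 m (saturated): cools by 6.5 × 1.8 = 11.7°C, giving -25.74°C.
From 4300 m to 2800 m (dry descent): warms by 9.6 × 1.5 = 14.4°C, giving -11.34°C.

-11.34°C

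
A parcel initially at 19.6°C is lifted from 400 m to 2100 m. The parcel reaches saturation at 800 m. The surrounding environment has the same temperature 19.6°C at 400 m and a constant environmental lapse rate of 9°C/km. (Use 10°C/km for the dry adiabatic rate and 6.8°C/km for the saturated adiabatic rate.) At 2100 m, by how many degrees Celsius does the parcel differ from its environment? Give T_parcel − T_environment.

+2.46°C (parcel warmer than environment)

Parcel:
  From 400 m to 800 m (dry): cools by 10 × 0.4 = 4°C, giving 15.6°C.
  From 800 m to 2100 m (saturated): cools by 6.8 × 1.3 = 8.84°C, giving 6.76°C.
Environment:
  From 400 m to 2100 m (environment): cools by 9 × 1.7 = 15.3°C, giving 4.3°C.
T_parcel − T_env = 6.76 − 4.3 = +2.46°C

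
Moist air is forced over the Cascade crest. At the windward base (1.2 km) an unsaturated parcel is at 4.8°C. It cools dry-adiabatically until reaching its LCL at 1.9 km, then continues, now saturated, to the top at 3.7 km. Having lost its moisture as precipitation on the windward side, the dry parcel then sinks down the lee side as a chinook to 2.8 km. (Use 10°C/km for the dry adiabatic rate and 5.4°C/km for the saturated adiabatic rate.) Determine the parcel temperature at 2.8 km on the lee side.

-2.92°C

From 1200 m to 1900 m (dry): cools by 10 × 0.7 = 7°C, giving -2.2°C.
From 1900 m to 3700 m (saturated): cools by 5.4 × 1.8 = 9.72°C, giving -11.92°C.
From 3700 m to 2800 m (dry descent): warms by 10 × 0.9 = 9°C, giving -2.92°C.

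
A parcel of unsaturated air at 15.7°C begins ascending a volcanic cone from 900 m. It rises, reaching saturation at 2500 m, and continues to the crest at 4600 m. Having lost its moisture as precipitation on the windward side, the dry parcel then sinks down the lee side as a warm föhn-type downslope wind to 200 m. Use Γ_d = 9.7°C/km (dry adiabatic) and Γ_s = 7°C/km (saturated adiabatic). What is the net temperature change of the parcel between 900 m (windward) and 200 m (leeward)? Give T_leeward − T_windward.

900–2500 m, dry: Δz = 1.6 km ⇒ ΔT = -15.52°C; T = 0.18°C
2500–4600 m, saturated: Δz = 2.1 km ⇒ ΔT = -14.7°C; T = -14.52°C
4600–200 m, dry descent: Δz = 4.4 km ⇒ ΔT = +42.68°C; T = 28.16°C
Net change vs windward start: 28.16 − 15.7 = +12.46°C

+12.46°C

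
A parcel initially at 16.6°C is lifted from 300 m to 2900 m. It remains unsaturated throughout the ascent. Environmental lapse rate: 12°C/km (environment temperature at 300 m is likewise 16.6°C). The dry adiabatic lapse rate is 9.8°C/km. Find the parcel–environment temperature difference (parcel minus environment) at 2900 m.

+5.72°C (parcel warmer than environment)

Parcel:
  Dry to 2900 m: -9.8 × 2.6 km = -25.48°C, so T = -8.88°C.
Environment:
  Environment to 2900 m: -12 × 2.6 km = -31.2°C, so T = -14.6°C.
T_parcel − T_env = -8.88 − (-14.6) = +5.72°C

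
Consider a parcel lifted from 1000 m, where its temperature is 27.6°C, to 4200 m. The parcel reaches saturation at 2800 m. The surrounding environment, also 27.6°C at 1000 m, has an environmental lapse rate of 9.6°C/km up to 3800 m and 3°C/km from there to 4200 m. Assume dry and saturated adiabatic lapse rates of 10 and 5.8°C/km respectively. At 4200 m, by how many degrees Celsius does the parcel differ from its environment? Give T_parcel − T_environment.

+1.96°C (parcel warmer than environment)

Parcel:
  1000–2800 m, dry: Δz = 1.8 km ⇒ ΔT = -18°C; T = 9.6°C
  2800–4200 m, saturated: Δz = 1.4 km ⇒ ΔT = -8.12°C; T = 1.48°C
Environment:
  1000–3800 m, environment, lower layer: Δz = 2.8 km ⇒ ΔT = -26.88°C; T = 0.72°C
  3800–4200 m, environment, upper layer: Δz = 0.4 km ⇒ ΔT = -1.2°C; T = -0.48°C
T_parcel − T_env = 1.48 − (-0.48) = +1.96°C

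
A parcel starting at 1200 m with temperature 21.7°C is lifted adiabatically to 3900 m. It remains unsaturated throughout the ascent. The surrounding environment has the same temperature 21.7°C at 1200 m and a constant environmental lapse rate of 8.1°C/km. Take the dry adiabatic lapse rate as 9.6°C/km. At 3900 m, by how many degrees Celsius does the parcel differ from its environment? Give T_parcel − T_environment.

-4.05°C (parcel cooler than environment)

Parcel:
  Dry to 3900 m: -9.6 × 2.7 km = -25.92°C, so T = -4.22°C.
Environment:
  Environment to 3900 m: -8.1 × 2.7 km = -21.87°C, so T = -0.17°C.
T_parcel − T_env = -4.22 − (-0.17) = -4.05°C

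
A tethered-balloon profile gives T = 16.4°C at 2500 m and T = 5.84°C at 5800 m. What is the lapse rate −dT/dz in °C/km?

3.2°C/km

Γ = −ΔT/Δz = (16.4 − 5.84) / (5800 − 2500) m
  = 10.56°C / 3.3 km = 3.2°C/km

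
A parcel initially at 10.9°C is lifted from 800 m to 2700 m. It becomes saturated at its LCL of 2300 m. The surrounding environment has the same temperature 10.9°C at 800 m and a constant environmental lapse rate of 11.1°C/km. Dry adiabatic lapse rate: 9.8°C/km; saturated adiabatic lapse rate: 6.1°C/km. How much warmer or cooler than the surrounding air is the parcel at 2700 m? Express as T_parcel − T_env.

+3.95°C (parcel warmer than environment)

Parcel:
  800–2300 m, dry: Δz = 1.5 km ⇒ ΔT = -14.7°C; T = -3.8°C
  2300–2700 m, saturated: Δz = 0.4 km ⇒ ΔT = -2.44°C; T = -6.24°C
Environment:
  800–2700 m, environment: Δz = 1.9 km ⇒ ΔT = -21.09°C; T = -10.19°C
T_parcel − T_env = -6.24 − (-10.19) = +3.95°C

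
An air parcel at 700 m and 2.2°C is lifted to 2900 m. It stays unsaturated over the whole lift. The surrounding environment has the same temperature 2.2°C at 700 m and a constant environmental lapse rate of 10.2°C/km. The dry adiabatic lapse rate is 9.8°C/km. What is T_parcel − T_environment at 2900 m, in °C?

+0.88°C (parcel warmer than environment)

Parcel:
  700–2900 m, dry: Δz = 2.2 km ⇒ ΔT = -21.56°C; T = -19.36°C
Environment:
  700–2900 m, environment: Δz = 2.2 km ⇒ ΔT = -22.44°C; T = -20.24°C
T_parcel − T_env = -19.36 − (-20.24) = +0.88°C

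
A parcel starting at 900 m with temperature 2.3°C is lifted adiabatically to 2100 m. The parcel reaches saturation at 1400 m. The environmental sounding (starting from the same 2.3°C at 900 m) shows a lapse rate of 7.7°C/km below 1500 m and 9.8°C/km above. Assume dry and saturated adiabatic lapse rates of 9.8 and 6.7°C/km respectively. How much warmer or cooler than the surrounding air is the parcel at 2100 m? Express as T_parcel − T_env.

+0.91°C (parcel warmer than environment)

Parcel:
  900–1400 m, dry: Δz = 0.5 km ⇒ ΔT = -4.9°C; T = -2.6°C
  1400–2100 m, saturated: Δz = 0.7 km ⇒ ΔT = -4.69°C; T = -7.29°C
Environment:
  900–1500 m, environment, lower layer: Δz = 0.6 km ⇒ ΔT = -4.62°C; T = -2.32°C
  1500–2100 m, environment, upper layer: Δz = 0.6 km ⇒ ΔT = -5.88°C; T = -8.2°C
T_parcel − T_env = -7.29 − (-8.2) = +0.91°C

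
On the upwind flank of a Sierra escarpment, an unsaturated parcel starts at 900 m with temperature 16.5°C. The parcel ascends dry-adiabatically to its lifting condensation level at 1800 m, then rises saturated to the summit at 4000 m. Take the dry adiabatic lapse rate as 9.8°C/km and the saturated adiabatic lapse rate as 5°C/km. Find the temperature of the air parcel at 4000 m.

-3.32°C

900 → 1800 m (dry, 9.8°C/km): ΔT = -9.8 × 0.9 = -8.82°C → T = 7.68°C
1800 → 4000 m (saturated, 5°C/km): ΔT = -5 × 2.2 = -11°C → T = -3.32°C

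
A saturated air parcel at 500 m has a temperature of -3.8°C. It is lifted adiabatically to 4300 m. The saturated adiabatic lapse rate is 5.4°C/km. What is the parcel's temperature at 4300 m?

-24.32°C

500 → 4300 m (saturated adiabatic, 5.4°C/km): ΔT = -5.4 × 3.8 = -20.52°C → T = -24.32°C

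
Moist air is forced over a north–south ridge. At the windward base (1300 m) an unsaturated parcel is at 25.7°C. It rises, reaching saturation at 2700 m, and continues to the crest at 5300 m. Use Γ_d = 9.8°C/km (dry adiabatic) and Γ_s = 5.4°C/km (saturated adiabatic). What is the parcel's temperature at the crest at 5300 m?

1300–2700 m, dry: Δz = 1.4 km ⇒ ΔT = -13.72°C; T = 11.98°C
2700–5300 m, saturated: Δz = 2.6 km ⇒ ΔT = -14.04°C; T = -2.06°C

-2.06°C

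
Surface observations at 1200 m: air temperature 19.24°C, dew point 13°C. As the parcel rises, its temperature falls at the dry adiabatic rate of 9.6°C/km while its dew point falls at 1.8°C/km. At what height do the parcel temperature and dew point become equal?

2000 m

T and T_d converge at 9.6 − 1.8 = 7.8°C per km
Height above start = (19.24 − 13) / 7.8 = 0.8 km
LCL altitude = 1200 m + 800 m = 2000 m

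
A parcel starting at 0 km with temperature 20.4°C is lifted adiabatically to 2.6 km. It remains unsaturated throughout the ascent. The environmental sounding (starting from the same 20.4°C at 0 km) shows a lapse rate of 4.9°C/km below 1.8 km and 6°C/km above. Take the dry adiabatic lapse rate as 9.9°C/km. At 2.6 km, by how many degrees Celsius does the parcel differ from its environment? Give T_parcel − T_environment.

Parcel:
  From 0 m to 2600 m (dry): cools by 9.9 × 2.6 = 25.74°C, giving -5.34°C.
Environment:
  From 0 m to 1800 m (environment, lower layer): cools by 4.9 × 1.8 = 8.82°C, giving 11.58°C.
  From 1800 m to 2600 m (environment, upper layer): cools by 6 × 0.8 = 4.8°C, giving 6.78°C.
T_parcel − T_env = -5.34 − 6.78 = -12.12°C

-12.12°C (parcel cooler than environment)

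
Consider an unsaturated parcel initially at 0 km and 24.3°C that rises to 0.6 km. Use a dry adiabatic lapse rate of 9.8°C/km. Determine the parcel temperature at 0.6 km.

18.42°C

0 → 600 m (dry adiabatic, 9.8°C/km): ΔT = -9.8 × 0.6 = -5.88°C → T = 18.42°C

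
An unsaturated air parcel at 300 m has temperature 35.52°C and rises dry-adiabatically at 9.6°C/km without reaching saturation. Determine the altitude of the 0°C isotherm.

4000 m

Height above start = (35.52 − 0) / 9.6 = 3.7 km
Altitude = 300 m + 3700 m = 4000 m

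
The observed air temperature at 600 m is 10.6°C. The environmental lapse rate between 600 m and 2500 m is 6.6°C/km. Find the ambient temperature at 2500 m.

-1.94°C

From 600 m to 2500 m (environmental): cools by 6.6 × 1.9 = 12.54°C, giving -1.94°C.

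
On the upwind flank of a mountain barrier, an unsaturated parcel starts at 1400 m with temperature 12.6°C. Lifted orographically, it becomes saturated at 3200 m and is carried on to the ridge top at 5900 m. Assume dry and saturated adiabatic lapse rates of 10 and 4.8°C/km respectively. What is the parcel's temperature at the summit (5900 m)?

-18.36°C

1400–3200 m, dry: Δz = 1.8 km ⇒ ΔT = -18°C; T = -5.4°C
3200–5900 m, saturated: Δz = 2.7 km ⇒ ΔT = -12.96°C; T = -18.36°C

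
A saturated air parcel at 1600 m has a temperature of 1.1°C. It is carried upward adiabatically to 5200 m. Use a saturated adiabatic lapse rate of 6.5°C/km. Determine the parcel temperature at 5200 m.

From 1600 m to 5200 m (saturated adiabatic): cools by 6.5 × 3.6 = 23.4°C, giving -22.3°C.

-22.3°C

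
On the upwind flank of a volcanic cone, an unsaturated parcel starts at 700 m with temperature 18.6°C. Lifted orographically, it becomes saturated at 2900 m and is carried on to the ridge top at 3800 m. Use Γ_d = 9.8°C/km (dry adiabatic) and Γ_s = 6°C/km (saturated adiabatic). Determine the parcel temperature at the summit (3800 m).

Dry to 2900 m: -9.8 × 2.2 km = -21.56°C, so T = -2.96°C.
Saturated to 3800 m: -6 × 0.9 km = -5.4°C, so T = -8.36°C.

-8.36°C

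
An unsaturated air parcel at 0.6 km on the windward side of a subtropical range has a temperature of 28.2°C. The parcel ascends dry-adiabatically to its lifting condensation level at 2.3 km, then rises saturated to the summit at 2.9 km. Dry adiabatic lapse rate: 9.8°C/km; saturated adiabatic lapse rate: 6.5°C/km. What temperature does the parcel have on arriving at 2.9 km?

600–2300 m, dry: Δz = 1.7 km ⇒ ΔT = -16.66°C; T = 11.54°C
2300–2900 m, saturated: Δz = 0.6 km ⇒ ΔT = -3.9°C; T = 7.64°C

7.64°C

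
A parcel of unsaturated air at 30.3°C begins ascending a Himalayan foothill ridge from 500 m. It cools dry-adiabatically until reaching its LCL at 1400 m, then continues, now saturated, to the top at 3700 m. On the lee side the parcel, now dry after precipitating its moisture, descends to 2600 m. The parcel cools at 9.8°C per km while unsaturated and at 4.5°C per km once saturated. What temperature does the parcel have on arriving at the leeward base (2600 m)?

21.91°C

500 → 1400 m (dry, 9.8°C/km): ΔT = -9.8 × 0.9 = -8.82°C → T = 21.48°C
1400 → 3700 m (saturated, 4.5°C/km): ΔT = -4.5 × 2.3 = -10.35°C → T = 11.13°C
3700 → 2600 m (dry descent, 9.8°C/km): ΔT = +9.8 × 1.1 = +10.78°C → T = 21.91°C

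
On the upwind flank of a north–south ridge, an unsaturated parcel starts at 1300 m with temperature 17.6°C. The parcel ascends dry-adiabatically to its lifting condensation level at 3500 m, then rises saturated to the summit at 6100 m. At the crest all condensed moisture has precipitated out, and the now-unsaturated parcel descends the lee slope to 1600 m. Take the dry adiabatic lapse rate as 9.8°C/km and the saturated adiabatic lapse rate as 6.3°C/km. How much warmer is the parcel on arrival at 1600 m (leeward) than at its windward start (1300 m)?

Dry to 3500 m: -9.8 × 2.2 km = -21.56°C, so T = -3.96°C.
Saturated to 6100 m: -6.3 × 2.6 km = -16.38°C, so T = -20.34°C.
Dry descent to 1600 m: +9.8 × 4.5 km = +44.1°C, so T = 23.76°C.
Net change vs windward start: 23.76 − 17.6 = +6.16°C

+6.16°C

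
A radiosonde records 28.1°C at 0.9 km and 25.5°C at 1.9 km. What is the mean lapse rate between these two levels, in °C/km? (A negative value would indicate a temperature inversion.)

Γ = −ΔT/Δz = (28.1 − 25.5) / (1900 − 900) m
  = 2.6°C / 1 km = 2.6°C/km

2.6°C/km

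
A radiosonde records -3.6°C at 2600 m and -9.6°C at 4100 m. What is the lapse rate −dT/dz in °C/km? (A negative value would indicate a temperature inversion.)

4°C/km

Γ = −ΔT/Δz = (-3.6 − (-9.6)) / (4100 − 2600) m
  = 6°C / 1.5 km = 4°C/km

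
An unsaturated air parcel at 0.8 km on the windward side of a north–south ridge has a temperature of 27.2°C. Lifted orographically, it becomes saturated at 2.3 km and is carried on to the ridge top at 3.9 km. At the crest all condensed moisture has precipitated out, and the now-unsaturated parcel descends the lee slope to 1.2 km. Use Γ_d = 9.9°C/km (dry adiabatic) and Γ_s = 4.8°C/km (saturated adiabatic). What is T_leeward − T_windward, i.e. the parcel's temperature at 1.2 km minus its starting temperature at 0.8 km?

800–2300 m, dry: Δz = 1.5 km ⇒ ΔT = -14.85°C; T = 12.35°C
2300–3900 m, saturated: Δz = 1.6 km ⇒ ΔT = -7.68°C; T = 4.67°C
3900–1200 m, dry descent: Δz = 2.7 km ⇒ ΔT = +26.73°C; T = 31.4°C
Net change vs windward start: 31.4 − 27.2 = +4.2°C

+4.2°C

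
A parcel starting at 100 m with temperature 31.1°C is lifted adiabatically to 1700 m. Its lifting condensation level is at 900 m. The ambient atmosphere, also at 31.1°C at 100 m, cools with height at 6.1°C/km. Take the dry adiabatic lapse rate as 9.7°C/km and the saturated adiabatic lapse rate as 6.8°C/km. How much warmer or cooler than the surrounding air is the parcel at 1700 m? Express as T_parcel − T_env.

-3.44°C (parcel cooler than environment)

Parcel:
  100–900 m, dry: Δz = 0.8 km ⇒ ΔT = -7.76°C; T = 23.34°C
  900–1700 m, saturated: Δz = 0.8 km ⇒ ΔT = -5.44°C; T = 17.9°C
Environment:
  100–1700 m, environment: Δz = 1.6 km ⇒ ΔT = -9.76°C; T = 21.34°C
T_parcel − T_env = 17.9 − 21.34 = -3.44°C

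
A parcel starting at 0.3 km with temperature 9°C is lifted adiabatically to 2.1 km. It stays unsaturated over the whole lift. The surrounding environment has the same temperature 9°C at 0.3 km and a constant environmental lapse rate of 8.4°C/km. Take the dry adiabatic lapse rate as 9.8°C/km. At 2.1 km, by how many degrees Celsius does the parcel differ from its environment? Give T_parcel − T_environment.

Parcel:
  300–2100 m, dry: Δz = 1.8 km ⇒ ΔT = -17.64°C; T = -8.64°C
Environment:
  300–2100 m, environment: Δz = 1.8 km ⇒ ΔT = -15.12°C; T = -6.12°C
T_parcel − T_env = -8.64 − (-6.12) = -2.52°C

-2.52°C (parcel cooler than environment)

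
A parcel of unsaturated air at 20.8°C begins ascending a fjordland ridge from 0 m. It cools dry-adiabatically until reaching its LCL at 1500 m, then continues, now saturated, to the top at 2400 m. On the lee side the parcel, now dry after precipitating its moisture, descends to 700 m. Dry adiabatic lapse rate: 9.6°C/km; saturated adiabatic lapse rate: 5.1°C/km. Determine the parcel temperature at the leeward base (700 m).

0–1500 m, dry: Δz = 1.5 km ⇒ ΔT = -14.4°C; T = 6.4°C
1500–2400 m, saturated: Δz = 0.9 km ⇒ ΔT = -4.59°C; T = 1.81°C
2400–700 m, dry descent: Δz = 1.7 km ⇒ ΔT = +16.32°C; T = 18.13°C

18.13°C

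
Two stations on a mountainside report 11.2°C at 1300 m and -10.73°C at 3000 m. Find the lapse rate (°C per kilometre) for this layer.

12.9°C/km

Γ = −ΔT/Δz = (11.2 − (-10.73)) / (3000 − 1300) m
  = 21.93°C / 1.7 km = 12.9°C/km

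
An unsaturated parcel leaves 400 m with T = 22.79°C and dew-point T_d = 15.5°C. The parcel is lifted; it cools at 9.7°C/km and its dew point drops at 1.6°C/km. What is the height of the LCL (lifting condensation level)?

1300 m

T and T_d converge at 9.7 − 1.6 = 8.1°C per km
Height above start = (22.79 − 15.5) / 8.1 = 0.9 km
LCL altitude = 400 m + 900 m = 1300 m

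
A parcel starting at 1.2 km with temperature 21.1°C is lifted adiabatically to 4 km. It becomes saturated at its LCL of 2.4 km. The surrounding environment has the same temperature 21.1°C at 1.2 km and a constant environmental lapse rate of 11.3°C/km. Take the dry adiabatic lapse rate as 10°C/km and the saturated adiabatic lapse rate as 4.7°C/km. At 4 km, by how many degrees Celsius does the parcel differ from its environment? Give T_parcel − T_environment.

Parcel:
  Dry to 2400 m: -10 × 1.2 km = -12°C, so T = 9.1°C.
  Saturated to 4000 m: -4.7 × 1.6 km = -7.52°C, so T = 1.58°C.
Environment:
  Environment to 4000 m: -11.3 × 2.8 km = -31.64°C, so T = -10.54°C.
T_parcel − T_env = 1.58 − (-10.54) = +12.12°C

+12.12°C (parcel warmer than environment)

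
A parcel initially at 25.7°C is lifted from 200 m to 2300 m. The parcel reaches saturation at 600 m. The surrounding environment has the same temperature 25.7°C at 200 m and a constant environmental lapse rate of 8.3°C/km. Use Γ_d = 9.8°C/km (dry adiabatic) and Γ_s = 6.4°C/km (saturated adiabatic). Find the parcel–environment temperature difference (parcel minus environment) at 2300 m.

Parcel:
  Dry to 600 m: -9.8 × 0.4 km = -3.92°C, so T = 21.78°C.
  Saturated to 2300 m: -6.4 × 1.7 km = -10.88°C, so T = 10.9°C.
Environment:
  Environment to 2300 m: -8.3 × 2.1 km = -17.43°C, so T = 8.27°C.
T_parcel − T_env = 10.9 − 8.27 = +2.63°C

+2.63°C (parcel warmer than environment)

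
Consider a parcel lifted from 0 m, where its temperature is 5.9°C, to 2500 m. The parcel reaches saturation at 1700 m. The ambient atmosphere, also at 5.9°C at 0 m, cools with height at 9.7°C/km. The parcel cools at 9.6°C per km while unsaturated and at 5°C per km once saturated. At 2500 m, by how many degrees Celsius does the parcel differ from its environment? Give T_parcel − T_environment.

Parcel:
  From 0 m to 1700 m (dry): cools by 9.6 × 1.7 = 16.32°C, giving -10.42°C.
  From 1700 m to 2500 m (saturated): cools by 5 × 0.8 = 4°C, giving -14.42°C.
Environment:
  From 0 m to 2500 m (environment): cools by 9.7 × 2.5 = 24.25°C, giving -18.35°C.
T_parcel − T_env = -14.42 − (-18.35) = +3.93°C

+3.93°C (parcel warmer than environment)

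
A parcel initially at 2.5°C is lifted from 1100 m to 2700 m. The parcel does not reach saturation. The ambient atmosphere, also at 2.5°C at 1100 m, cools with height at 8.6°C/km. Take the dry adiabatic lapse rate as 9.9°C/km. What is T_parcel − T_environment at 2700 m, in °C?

-2.08°C (parcel cooler than environment)

Parcel:
  Dry to 2700 m: -9.9 × 1.6 km = -15.84°C, so T = -13.34°C.
Environment:
  Environment to 2700 m: -8.6 × 1.6 km = -13.76°C, so T = -11.26°C.
T_parcel − T_env = -13.34 − (-11.26) = -2.08°C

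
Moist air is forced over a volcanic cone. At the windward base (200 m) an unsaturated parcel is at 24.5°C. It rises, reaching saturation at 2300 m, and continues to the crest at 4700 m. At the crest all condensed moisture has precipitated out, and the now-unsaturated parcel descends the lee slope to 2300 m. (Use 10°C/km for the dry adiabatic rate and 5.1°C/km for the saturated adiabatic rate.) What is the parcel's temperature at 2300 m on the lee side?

15.26°C

200 → 2300 m (dry, 10°C/km): ΔT = -10 × 2.1 = -21°C → T = 3.5°C
2300 → 4700 m (saturated, 5.1°C/km): ΔT = -5.1 × 2.4 = -12.24°C → T = -8.74°C
4700 → 2300 m (dry descent, 10°C/km): ΔT = +10 × 2.4 = +24°C → T = 15.26°C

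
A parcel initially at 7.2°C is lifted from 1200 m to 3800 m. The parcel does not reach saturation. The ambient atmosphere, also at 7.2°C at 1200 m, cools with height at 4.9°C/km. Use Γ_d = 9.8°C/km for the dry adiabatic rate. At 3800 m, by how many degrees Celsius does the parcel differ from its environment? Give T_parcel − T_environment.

-12.74°C (parcel cooler than environment)

Parcel:
  1200–3800 m, dry: Δz = 2.6 km ⇒ ΔT = -25.48°C; T = -18.28°C
Environment:
  1200–3800 m, environment: Δz = 2.6 km ⇒ ΔT = -12.74°C; T = -5.54°C
T_parcel − T_env = -18.28 − (-5.54) = -12.74°C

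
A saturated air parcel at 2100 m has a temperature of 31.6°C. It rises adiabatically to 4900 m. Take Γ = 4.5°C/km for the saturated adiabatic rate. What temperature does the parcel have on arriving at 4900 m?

19°C

From 2100 m to 4900 m (saturated adiabatic): cools by 4.5 × 2.8 = 12.6°C, giving 19°C.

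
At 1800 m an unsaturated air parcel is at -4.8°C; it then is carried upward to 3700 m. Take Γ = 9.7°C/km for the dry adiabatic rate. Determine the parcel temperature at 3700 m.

-23.23°C

From 1800 m to 3700 m (dry adiabatic): cools by 9.7 × 1.9 = 18.43°C, giving -23.23°C.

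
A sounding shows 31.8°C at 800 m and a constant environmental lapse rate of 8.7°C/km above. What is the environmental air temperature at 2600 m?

800–2600 m, environmental: Δz = 1.8 km ⇒ ΔT = -15.66°C; T = 16.14°C

16.14°C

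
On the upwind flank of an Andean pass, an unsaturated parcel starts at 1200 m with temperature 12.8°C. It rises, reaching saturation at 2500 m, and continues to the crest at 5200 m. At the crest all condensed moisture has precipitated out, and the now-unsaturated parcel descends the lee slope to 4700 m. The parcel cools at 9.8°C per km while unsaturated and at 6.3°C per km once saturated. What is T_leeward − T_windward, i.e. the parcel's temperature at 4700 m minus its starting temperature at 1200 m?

1200–2500 m, dry: Δz = 1.3 km ⇒ ΔT = -12.74°C; T = 0.06°C
2500–5200 m, saturated: Δz = 2.7 km ⇒ ΔT = -17.01°C; T = -16.95°C
5200–4700 m, dry descent: Δz = 0.5 km ⇒ ΔT = +4.9°C; T = -12.05°C
Net change vs windward start: -12.05 − 12.8 = -24.85°C

-24.85°C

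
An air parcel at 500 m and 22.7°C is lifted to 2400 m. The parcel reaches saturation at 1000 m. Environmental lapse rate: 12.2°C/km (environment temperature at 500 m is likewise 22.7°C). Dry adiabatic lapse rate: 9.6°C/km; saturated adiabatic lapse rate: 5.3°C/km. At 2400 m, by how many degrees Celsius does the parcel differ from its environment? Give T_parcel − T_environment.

+10.96°C (parcel warmer than environment)

Parcel:
  From 500 m to 1000 m (dry): cools by 9.6 × 0.5 = 4.8°C, giving 17.9°C.
  From 1000 m to 2400 m (saturated): cools by 5.3 × 1.4 = 7.42°C, giving 10.48°C.
Environment:
  From 500 m to 2400 m (environment): cools by 12.2 × 1.9 = 23.18°C, giving -0.48°C.
T_parcel − T_env = 10.48 − (-0.48) = +10.96°C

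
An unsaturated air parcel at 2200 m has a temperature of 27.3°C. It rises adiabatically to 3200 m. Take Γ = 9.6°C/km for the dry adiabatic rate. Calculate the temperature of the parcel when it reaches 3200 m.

17.7°C

Dry adiabatic to 3200 m: -9.6 × 1 km = -9.6°C, so T = 17.7°C.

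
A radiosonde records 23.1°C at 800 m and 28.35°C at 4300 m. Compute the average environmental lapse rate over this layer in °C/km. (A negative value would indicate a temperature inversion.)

Γ = −ΔT/Δz = (23.1 − 28.35) / (4300 − 800) m
  = -5.25°C / 3.5 km = -1.5°C/km

-1.5°C/km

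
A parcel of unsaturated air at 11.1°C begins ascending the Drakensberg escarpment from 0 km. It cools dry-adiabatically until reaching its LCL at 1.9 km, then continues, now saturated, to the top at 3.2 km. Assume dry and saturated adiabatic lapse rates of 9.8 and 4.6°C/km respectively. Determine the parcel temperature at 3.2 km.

0 → 1900 m (dry, 9.8°C/km): ΔT = -9.8 × 1.9 = -18.62°C → T = -7.52°C
1900 → 3200 m (saturated, 4.6°C/km): ΔT = -4.6 × 1.3 = -5.98°C → T = -13.5°C

-13.5°C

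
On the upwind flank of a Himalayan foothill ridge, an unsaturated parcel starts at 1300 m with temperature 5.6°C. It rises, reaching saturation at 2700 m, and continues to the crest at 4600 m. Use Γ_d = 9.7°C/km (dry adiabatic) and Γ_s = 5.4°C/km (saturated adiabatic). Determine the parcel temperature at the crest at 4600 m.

-18.24°C

From 1300 m to 2700 m (dry): cools by 9.7 × 1.4 = 13.58°C, giving -7.98°C.
From 2700 m to 4600 m (saturated): cools by 5.4 × 1.9 = 10.26°C, giving -18.24°C.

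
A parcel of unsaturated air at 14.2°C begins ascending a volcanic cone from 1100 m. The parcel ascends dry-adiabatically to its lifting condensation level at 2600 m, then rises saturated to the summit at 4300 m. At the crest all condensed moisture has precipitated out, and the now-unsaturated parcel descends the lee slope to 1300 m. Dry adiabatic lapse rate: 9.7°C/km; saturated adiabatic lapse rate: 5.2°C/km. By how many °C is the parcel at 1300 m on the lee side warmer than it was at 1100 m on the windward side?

+5.71°C

1100 → 2600 m (dry, 9.7°C/km): ΔT = -9.7 × 1.5 = -14.55°C → T = -0.35°C
2600 → 4300 m (saturated, 5.2°C/km): ΔT = -5.2 × 1.7 = -8.84°C → T = -9.19°C
4300 → 1300 m (dry descent, 9.7°C/km): ΔT = +9.7 × 3 = +29.1°C → T = 19.91°C
Net change vs windward start: 19.91 − 14.2 = +5.71°C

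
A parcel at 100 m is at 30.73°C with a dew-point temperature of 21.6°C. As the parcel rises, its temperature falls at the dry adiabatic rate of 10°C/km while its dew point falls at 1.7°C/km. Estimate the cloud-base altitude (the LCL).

1200 m

T and T_d converge at 10 − 1.7 = 8.3°C per km
Height above start = (30.73 − 21.6) / 8.3 = 1.1 km
LCL altitude = 100 m + 1100 m = 1200 m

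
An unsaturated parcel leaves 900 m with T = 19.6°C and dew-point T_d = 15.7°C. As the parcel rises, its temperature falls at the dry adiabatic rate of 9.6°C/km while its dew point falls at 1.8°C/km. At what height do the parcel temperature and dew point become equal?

T and T_d converge at 9.6 − 1.8 = 7.8°C per km
Height above start = (19.6 − 15.7) / 7.8 = 0.5 km
LCL altitude = 900 m + 500 m = 1400 m

1400 m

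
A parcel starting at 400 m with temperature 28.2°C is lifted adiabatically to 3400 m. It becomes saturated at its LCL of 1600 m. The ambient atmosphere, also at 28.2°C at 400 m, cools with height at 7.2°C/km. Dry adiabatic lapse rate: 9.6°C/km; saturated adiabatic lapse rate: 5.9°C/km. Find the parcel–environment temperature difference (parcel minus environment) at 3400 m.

Parcel:
  400 → 1600 m (dry, 9.6°C/km): ΔT = -9.6 × 1.2 = -11.52°C → T = 16.68°C
  1600 → 3400 m (saturated, 5.9°C/km): ΔT = -5.9 × 1.8 = -10.62°C → T = 6.06°C
Environment:
  400 → 3400 m (environment, 7.2°C/km): ΔT = -7.2 × 3 = -21.6°C → T = 6.6°C
T_parcel − T_env = 6.06 − 6.6 = -0.54°C

-0.54°C (parcel cooler than environment)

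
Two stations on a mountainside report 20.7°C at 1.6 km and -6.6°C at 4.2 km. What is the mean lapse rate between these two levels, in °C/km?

10.5°C/km

Γ = −ΔT/Δz = (20.7 − (-6.6)) / (4200 − 1600) m
  = 27.3°C / 2.6 km = 10.5°C/km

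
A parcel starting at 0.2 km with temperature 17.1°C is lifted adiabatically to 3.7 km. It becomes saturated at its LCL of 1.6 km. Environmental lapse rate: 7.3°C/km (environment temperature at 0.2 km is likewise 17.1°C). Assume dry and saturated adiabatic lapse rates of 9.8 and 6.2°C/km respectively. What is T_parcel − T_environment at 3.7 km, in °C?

Parcel:
  Dry to 1600 m: -9.8 × 1.4 km = -13.72°C, so T = 3.38°C.
  Saturated to 3700 m: -6.2 × 2.1 km = -13.02°C, so T = -9.64°C.
Environment:
  Environment to 3700 m: -7.3 × 3.5 km = -25.55°C, so T = -8.45°C.
T_parcel − T_env = -9.64 − (-8.45) = -1.19°C

-1.19°C (parcel cooler than environment)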